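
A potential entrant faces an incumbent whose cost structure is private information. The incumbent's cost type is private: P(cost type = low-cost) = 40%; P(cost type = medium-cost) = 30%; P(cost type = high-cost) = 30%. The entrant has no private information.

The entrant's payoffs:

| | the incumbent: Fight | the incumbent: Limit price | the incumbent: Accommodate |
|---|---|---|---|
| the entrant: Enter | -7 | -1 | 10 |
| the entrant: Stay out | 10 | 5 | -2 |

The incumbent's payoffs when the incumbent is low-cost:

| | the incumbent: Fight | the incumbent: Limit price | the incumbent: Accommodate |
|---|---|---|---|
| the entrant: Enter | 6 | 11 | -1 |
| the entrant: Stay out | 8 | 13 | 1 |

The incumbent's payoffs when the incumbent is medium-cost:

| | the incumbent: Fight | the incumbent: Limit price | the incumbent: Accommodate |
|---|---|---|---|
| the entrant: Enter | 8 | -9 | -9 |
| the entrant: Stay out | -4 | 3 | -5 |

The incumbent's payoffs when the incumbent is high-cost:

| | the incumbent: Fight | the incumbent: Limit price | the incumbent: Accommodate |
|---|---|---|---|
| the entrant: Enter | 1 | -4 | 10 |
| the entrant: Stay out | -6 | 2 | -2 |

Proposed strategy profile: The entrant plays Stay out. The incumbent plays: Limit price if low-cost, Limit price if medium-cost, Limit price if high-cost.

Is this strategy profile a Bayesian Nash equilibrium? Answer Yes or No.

The entrant plays Stay out: E[Stay out] = 0.4·(5) + 0.3·(5) + 0.3·(5) = 5; E[Enter] = -1. Best-responding. ✓
The incumbent (cost type low-cost), facing Stay out: Fight gives 8, Limit price gives 13, Accommodate gives 1. Proposed Limit price is best. ✓
The incumbent (cost type medium-cost), facing Stay out: Fight gives -4, Limit price gives 3, Accommodate gives -5. Proposed Limit price is best. ✓
The incumbent (cost type high-cost), facing Stay out: Fight gives -6, Limit price gives 2, Accommodate gives -2. Proposed Limit price is best. ✓

Yes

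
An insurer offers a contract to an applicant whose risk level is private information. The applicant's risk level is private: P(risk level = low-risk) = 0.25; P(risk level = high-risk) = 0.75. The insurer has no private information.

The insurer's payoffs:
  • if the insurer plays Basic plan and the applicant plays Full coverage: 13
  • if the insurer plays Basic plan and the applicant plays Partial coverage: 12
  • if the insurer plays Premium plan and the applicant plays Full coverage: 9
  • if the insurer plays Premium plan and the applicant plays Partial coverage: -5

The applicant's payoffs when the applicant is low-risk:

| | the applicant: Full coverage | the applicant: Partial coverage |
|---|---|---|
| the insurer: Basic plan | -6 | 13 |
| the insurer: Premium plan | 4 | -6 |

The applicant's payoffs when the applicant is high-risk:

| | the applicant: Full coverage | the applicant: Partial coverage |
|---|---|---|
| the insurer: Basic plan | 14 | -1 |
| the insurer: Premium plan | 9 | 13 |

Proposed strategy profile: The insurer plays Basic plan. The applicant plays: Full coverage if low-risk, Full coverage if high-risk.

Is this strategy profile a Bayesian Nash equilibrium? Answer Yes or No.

No

A profile is a BNE iff every type of every player is best-responding given beliefs about the other side.
The insurer plays Basic plan: E[Basic plan] = 0.25·(13) + 0.75·(13) = 13; E[Premium plan] = 9. Best-responding. ✓
The applicant (risk level low-risk), facing Basic plan: Full coverage gives -6, Partial coverage gives 13. Proposed Full coverage is not best — profitable deviation exists. ✗
The applicant (risk level high-risk), facing Basic plan: Full coverage gives 14, Partial coverage gives -1. Proposed Full coverage is best. ✓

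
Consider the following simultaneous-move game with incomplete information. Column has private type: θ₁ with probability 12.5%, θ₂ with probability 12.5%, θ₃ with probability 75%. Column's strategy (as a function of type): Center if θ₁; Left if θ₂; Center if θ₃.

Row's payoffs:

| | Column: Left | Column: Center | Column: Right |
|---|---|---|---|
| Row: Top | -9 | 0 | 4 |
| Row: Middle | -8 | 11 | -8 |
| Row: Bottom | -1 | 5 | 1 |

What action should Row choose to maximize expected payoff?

Middle

E[Top] = 0.125·(0) + 0.125·(-9) + 0.75·(0) = -1.125
E[Middle] = 0.125·(11) + 0.125·(-8) + 0.75·(11) = 8.625
E[Bottom] = 0.125·(5) + 0.125·(-1) + 0.75·(5) = 4.25
Best response: Middle (8.625 is the largest).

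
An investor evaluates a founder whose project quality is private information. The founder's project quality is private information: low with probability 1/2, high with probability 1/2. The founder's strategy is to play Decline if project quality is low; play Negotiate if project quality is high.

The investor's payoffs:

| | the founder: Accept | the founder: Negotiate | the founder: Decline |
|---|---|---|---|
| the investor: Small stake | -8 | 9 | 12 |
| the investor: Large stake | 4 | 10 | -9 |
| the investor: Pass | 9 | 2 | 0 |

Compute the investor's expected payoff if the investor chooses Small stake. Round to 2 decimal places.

E[Small stake] = 1/2·12 + 1/2·9 = 6 + 9/2 = 21/2

10.50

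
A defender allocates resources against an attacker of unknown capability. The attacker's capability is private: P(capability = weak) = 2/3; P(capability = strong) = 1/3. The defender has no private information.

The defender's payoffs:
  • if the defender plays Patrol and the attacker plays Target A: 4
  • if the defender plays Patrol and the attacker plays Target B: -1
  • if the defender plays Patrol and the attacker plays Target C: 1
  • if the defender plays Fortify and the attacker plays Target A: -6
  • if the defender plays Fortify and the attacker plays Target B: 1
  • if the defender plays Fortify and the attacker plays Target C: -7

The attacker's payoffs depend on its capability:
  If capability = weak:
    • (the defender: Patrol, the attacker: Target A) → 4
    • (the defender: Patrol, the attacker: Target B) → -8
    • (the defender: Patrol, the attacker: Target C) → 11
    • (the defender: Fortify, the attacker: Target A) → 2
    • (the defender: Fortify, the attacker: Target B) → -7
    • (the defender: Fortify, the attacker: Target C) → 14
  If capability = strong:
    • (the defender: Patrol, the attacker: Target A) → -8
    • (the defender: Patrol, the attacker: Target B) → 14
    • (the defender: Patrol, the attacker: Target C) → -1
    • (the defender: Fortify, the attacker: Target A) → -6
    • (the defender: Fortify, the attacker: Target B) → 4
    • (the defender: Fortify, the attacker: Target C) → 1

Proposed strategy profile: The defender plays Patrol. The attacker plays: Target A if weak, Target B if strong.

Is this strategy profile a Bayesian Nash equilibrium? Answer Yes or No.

No

The defender plays Patrol: E[Patrol] = 2/3·(4) + 1/3·(-1) = 7/3; E[Fortify] = -11/3. Best-responding. ✓
The attacker (capability weak), facing Patrol: Target A gives 4, Target B gives -8, Target C gives 11. Proposed Target A is not best — profitable deviation exists. ✗
The attacker (capability strong), facing Patrol: Target A gives -8, Target B gives 14, Target C gives -1. Proposed Target B is best. ✓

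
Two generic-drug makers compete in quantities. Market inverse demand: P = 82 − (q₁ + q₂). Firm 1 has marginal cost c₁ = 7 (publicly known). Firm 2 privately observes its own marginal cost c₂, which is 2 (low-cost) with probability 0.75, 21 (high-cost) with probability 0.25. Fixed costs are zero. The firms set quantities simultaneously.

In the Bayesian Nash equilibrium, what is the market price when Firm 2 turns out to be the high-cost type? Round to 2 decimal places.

39.04

Type-c best response for Firm 2: q₂(c) = (82 − c)/2 − q₁/2.
Firm 1 maximizes expected profit; its first-order condition is 82 − 2q₁ − E[q₂] − 7 = 0.
Substituting E[q₂] and solving: E[c₂] = 6.75, so q₁ = (82 − 2·7 + 6.75)/3 = 24.9167.
q₂(high-cost) = 18.0417, so P = 82 − (24.9167 + 18.0417) = 39.0417.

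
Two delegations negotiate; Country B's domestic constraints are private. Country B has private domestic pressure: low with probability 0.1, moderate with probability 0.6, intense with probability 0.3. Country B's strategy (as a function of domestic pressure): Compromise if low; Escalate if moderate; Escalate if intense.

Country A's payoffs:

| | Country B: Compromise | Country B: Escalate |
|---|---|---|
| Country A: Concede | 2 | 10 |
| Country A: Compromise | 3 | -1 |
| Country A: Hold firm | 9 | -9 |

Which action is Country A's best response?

E[Concede] = 0.1·(2) + 0.6·(10) + 0.3·(10) = 9.2
E[Compromise] = 0.1·(3) + 0.6·(-1) + 0.3·(-1) = -0.6
E[Hold firm] = 0.1·(9) + 0.6·(-9) + 0.3·(-9) = -7.2
Best response: Concede (9.2 is the largest).

Concede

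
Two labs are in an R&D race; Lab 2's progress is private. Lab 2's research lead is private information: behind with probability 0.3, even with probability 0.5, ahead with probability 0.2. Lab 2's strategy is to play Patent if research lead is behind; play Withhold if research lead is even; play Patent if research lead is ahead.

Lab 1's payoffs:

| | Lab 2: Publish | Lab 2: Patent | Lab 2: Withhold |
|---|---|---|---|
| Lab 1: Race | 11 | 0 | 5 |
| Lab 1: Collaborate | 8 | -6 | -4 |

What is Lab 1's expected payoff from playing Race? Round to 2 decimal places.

E[Race] = 0.3·0 + 0.5·5 + 0.2·0 = 0 + 2.5 + 0 = 2.5

2.50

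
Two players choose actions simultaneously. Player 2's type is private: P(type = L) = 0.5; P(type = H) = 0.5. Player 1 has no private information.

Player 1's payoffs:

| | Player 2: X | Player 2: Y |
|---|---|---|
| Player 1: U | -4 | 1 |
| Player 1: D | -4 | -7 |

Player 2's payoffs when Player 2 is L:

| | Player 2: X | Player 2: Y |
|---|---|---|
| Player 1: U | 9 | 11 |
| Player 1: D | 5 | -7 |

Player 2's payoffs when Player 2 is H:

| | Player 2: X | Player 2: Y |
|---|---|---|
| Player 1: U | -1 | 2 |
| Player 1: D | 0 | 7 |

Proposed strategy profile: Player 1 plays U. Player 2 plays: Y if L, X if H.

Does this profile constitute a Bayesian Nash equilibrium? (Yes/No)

Player 1 plays U: E[U] = 0.5·(1) + 0.5·(-4) = -1.5; E[D] = -5.5. Best-responding. ✓
Player 2 (type L), facing U: X gives 9, Y gives 11. Proposed Y is best. ✓
Player 2 (type H), facing U: X gives -1, Y gives 2. Proposed X is not best — profitable deviation exists. ✗

No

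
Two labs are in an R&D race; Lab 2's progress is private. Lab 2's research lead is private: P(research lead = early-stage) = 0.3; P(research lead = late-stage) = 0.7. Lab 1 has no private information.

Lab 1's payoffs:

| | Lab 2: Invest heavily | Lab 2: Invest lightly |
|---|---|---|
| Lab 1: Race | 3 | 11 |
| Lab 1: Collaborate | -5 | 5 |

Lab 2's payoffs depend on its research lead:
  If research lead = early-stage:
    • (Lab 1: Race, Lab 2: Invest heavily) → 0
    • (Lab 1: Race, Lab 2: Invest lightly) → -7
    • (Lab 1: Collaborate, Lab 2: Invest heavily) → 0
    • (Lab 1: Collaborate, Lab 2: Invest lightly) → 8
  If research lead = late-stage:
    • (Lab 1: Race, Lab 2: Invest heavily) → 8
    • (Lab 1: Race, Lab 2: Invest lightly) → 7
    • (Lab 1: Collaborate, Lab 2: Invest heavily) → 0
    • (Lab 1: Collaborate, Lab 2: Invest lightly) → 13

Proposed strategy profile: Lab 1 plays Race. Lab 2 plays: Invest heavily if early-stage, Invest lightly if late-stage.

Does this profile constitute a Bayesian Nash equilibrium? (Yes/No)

No

A profile is a BNE iff every type of every player is best-responding given beliefs about the other side.
Lab 1 plays Race: E[Race] = 0.3·(3) + 0.7·(11) = 8.6; E[Collaborate] = 2. Best-responding. ✓
Lab 2 (research lead early-stage), facing Race: Invest heavily gives 0, Invest lightly gives -7. Proposed Invest heavily is best. ✓
Lab 2 (research lead late-stage), facing Race: Invest heavily gives 8, Invest lightly gives 7. Proposed Invest lightly is not best — profitable deviation exists. ✗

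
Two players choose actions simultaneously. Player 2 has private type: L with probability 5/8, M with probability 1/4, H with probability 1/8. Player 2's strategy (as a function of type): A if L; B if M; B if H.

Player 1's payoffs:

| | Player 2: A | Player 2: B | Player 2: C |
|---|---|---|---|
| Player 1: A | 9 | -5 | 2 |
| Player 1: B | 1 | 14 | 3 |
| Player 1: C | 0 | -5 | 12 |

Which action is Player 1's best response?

B

Compute Player 1's expected payoff for each action, taking the expectation over Player 2's type.
E[A] = 5/8·(9) + 1/4·(-5) + 1/8·(-5) = 15/4
E[B] = 5/8·(1) + 1/4·(14) + 1/8·(14) = 47/8
E[C] = 5/8·(0) + 1/4·(-5) + 1/8·(-5) = -15/8
Best response: B (47/8 is the largest).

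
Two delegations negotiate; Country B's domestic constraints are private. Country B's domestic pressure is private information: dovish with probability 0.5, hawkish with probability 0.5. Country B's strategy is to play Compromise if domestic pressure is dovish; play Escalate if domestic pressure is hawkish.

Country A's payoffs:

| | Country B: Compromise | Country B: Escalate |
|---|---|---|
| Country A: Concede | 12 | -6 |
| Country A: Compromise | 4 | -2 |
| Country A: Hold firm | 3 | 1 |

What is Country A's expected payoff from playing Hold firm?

E[Hold firm] = 0.5·3 + 0.5·1 = 1.5 + 0.5 = 2

2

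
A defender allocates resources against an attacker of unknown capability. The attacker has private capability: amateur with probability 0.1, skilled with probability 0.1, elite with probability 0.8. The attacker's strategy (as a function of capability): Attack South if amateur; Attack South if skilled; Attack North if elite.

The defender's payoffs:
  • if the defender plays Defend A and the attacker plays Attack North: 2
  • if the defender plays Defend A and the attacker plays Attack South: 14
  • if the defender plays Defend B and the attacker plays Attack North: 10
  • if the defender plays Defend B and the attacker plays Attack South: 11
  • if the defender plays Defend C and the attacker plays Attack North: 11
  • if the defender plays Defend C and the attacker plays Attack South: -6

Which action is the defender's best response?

Defend B

E[Defend A] = 0.1·(14) + 0.1·(14) + 0.8·(2) = 4.4
E[Defend B] = 0.1·(11) + 0.1·(11) + 0.8·(10) = 10.2
E[Defend C] = 0.1·(-6) + 0.1·(-6) + 0.8·(11) = 7.6
Best response: Defend B (10.2 is the largest).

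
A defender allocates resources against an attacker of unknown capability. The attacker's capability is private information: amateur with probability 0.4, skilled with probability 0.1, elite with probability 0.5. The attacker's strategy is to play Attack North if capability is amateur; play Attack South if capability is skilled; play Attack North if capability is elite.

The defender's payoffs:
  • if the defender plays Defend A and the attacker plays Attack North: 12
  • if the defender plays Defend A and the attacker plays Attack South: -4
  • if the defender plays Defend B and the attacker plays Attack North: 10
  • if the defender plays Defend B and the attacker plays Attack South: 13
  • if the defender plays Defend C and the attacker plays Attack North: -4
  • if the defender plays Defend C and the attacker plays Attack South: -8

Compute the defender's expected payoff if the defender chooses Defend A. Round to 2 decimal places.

10.40

E[Defend A] = 0.4·12 + 0.1·(-4) + 0.5·12 = 4.8 + (-0.4) + 6 = 10.4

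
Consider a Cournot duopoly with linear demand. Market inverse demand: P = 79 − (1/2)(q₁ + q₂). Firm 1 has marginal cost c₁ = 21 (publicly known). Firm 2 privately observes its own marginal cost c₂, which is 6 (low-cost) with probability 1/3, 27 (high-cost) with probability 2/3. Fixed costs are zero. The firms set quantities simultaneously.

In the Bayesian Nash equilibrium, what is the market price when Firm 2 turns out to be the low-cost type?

33

Firm 2 with cost c maximizes (79 − (1/2)(q₁+q₂) − c)·q₂, giving q₂(c) = (79 − c − (1/2)q₁).
E[c₂] = 1/3·6 + 2/3·27 = 20
Firm 1's FOC against E[q₂] yields q₁ = (79 − 2·21 + E[c₂])/(3/2) = (79 − 42 + 20)/(3/2) = 38.
q₂(low-cost) = 54, so P = 79 − (1/2)·(38 + 54) = 33.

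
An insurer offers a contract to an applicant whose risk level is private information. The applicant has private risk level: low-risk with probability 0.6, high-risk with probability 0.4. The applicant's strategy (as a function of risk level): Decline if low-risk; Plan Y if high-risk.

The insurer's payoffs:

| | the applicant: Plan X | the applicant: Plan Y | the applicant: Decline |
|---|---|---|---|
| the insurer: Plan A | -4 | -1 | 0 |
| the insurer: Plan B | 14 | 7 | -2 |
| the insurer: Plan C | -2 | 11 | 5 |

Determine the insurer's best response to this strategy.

E[Plan A] = 0.6·(0) + 0.4·(-1) = -0.4
E[Plan B] = 0.6·(-2) + 0.4·(7) = 1.6
E[Plan C] = 0.6·(5) + 0.4·(11) = 7.4
Best response: Plan C (7.4 is the largest).

Plan C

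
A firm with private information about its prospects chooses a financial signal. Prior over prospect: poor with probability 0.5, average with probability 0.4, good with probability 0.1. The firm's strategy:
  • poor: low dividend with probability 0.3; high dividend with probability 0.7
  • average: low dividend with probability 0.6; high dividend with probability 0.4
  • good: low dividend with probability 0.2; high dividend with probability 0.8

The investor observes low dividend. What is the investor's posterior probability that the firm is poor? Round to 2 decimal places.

0.37

Apply Bayes' rule using the sender's strategy as the likelihood.
P(low dividend) = 0.5·0.3 + 0.4·0.6 + 0.1·0.2 = 0.41
P(poor | low dividend) = (0.5·0.3) / 0.41 = 0.15 / 0.41 = 0.365854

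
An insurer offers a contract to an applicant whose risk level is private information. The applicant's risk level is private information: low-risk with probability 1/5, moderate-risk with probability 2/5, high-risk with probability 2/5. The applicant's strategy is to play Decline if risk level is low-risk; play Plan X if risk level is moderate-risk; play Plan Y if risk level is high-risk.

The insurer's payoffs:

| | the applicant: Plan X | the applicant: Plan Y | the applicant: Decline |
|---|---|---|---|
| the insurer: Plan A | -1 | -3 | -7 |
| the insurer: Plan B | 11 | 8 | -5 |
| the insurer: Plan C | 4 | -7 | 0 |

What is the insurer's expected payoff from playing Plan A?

E[Plan A] = 1/5·(-7) + 2/5·(-1) + 2/5·(-3) = (-7/5) + (-2/5) + (-6/5) = -3

-3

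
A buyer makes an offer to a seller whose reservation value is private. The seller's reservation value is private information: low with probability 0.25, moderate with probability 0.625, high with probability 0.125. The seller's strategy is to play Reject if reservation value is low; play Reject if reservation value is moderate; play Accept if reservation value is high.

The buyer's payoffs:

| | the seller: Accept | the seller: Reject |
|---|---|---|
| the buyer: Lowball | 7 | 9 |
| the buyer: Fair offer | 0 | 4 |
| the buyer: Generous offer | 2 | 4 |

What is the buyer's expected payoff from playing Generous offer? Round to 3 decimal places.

3.750

E[Generous offer] = 0.25·4 + 0.625·4 + 0.125·2 = 1 + 2.5 + 0.25 = 3.75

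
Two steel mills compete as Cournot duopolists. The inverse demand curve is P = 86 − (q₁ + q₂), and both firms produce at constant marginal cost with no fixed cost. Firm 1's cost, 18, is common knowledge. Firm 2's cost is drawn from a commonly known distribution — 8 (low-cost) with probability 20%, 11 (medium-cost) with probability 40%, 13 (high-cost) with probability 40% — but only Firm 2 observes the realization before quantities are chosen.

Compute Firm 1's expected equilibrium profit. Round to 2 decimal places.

416.16

Type-c best response for Firm 2: q₂(c) = (86 − c)/2 − q₁/2.
Firm 1 maximizes expected profit; its first-order condition is 86 − 2q₁ − E[q₂] − 18 = 0.
Substituting E[q₂] and solving: E[c₂] = 11.2, so q₁ = (86 − 2·18 + 11.2)/3 = 20.4.
E[P] = 86 − (q₁ + E[q₂]) = 38.4; Firm 1's expected profit = (E[P] − 18)·q₁ = (38.4 − 18)·20.4 = 416.16.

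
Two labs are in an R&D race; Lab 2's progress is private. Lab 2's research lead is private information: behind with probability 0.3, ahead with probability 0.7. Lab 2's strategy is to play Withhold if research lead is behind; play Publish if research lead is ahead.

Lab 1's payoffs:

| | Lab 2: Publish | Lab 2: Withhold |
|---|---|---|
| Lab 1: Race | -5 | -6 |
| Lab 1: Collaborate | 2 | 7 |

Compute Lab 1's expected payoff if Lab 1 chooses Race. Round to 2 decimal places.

-5.30

Take the expectation over Lab 2's research lead, weighting each type's action by its prior probability.
E[Race] = 0.3·(-6) + 0.7·(-5) = (-1.8) + (-3.5) = -5.3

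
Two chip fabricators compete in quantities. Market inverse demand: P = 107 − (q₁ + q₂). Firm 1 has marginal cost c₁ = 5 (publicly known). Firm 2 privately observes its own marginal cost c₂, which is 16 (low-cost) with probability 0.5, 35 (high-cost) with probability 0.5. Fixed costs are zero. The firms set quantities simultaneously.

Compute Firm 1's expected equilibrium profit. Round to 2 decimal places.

1667.36

Type-c best response for Firm 2: q₂(c) = (107 − c)/2 − q₁/2.
Firm 1 maximizes expected profit; its first-order condition is 107 − 2q₁ − E[q₂] − 5 = 0.
Substituting E[q₂] and solving: E[c₂] = 25.5, so q₁ = (107 − 2·5 + 25.5)/3 = 40.8333.
E[P] = 107 − (q₁ + E[q₂]) = 45.8333; Firm 1's expected profit = (E[P] − 5)·q₁ = (45.8333 − 5)·40.8333 = 1667.36.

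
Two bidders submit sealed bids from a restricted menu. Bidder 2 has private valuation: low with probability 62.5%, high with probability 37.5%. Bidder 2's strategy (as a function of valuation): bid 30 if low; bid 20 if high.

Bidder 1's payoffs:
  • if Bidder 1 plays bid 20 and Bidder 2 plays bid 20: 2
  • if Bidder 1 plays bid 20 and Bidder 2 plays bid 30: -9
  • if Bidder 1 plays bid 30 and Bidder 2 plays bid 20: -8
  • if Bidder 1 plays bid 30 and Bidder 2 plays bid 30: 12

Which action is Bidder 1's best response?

Compute Bidder 1's expected payoff for each action, taking the expectation over Bidder 2's type.
E[bid 20] = 0.625·(-9) + 0.375·(2) = -4.875
E[bid 30] = 0.625·(12) + 0.375·(-8) = 4.5
Best response: bid 30 (4.5 is the largest).

bid 30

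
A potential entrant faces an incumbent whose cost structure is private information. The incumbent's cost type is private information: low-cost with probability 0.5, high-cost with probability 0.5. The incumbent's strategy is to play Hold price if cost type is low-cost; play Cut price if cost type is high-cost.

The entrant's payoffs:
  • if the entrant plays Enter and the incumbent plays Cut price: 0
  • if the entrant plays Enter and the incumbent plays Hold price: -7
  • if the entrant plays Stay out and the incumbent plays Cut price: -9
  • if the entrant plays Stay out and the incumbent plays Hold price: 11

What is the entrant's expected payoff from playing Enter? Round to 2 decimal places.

-3.50

Take the expectation over the incumbent's cost type, weighting each type's action by its prior probability.
E[Enter] = 0.5·(-7) + 0.5·0 = (-3.5) + 0 = -3.5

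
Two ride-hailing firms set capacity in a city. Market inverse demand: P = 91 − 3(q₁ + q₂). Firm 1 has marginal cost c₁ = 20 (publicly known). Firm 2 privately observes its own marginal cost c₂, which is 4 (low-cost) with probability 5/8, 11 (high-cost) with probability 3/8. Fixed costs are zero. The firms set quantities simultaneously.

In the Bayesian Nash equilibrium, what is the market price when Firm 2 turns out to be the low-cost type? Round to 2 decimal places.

37.90

Firm 2 with cost c maximizes (91 − 3(q₁+q₂) − c)·q₂, giving q₂(c) = (91 − c − 3q₁)/6.
E[c₂] = 5/8·4 + 3/8·11 = 6.625
Firm 1's FOC against E[q₂] yields q₁ = (91 − 2·20 + E[c₂])/9 = (91 − 40 + 6.625)/9 = 6.40278.
q₂(low-cost) = 11.2986, so P = 91 − 3·(6.40278 + 11.2986) = 37.8958.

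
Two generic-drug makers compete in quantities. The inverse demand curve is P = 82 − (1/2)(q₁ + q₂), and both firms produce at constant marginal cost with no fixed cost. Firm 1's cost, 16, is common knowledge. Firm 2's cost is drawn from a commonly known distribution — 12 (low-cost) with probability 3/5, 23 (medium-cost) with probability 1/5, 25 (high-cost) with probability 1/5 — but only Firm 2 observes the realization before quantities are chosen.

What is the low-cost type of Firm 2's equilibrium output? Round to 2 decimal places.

47.73

Firm 2 with cost c maximizes (82 − (1/2)(q₁+q₂) − c)·q₂, giving q₂(c) = (82 − c − (1/2)q₁).
E[c₂] = 3/5·12 + 1/5·23 + 1/5·25 = 16.8
Firm 1's FOC against E[q₂] yields q₁ = (82 − 2·16 + E[c₂])/(3/2) = (82 − 32 + 16.8)/(3/2) = 44.5333.
q₂(low-cost) = (82 − 12 − (1/2)·44.5333) = 47.7333.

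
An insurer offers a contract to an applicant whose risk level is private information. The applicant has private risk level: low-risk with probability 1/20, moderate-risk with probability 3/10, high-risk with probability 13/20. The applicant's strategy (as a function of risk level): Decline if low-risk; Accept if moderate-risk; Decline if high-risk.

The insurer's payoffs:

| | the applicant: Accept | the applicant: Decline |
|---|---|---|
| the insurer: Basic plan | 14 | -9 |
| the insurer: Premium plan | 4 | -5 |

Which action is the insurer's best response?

Basic plan

E[Basic plan] = 1/20·(-9) + 3/10·(14) + 13/20·(-9) = -21/10
E[Premium plan] = 1/20·(-5) + 3/10·(4) + 13/20·(-5) = -23/10
Best response: Basic plan (-21/10 is the largest).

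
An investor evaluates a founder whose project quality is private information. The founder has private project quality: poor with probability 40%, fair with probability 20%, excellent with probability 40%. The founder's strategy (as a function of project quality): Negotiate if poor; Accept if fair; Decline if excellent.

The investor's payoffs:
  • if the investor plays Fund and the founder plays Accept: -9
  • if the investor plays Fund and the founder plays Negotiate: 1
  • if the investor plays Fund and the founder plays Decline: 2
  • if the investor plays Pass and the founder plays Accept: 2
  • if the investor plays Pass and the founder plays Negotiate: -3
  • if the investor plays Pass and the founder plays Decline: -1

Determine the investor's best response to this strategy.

E[Fund] = 0.4·(1) + 0.2·(-9) + 0.4·(2) = -0.6
E[Pass] = 0.4·(-3) + 0.2·(2) + 0.4·(-1) = -1.2
Best response: Fund (-0.6 is the largest).

Fund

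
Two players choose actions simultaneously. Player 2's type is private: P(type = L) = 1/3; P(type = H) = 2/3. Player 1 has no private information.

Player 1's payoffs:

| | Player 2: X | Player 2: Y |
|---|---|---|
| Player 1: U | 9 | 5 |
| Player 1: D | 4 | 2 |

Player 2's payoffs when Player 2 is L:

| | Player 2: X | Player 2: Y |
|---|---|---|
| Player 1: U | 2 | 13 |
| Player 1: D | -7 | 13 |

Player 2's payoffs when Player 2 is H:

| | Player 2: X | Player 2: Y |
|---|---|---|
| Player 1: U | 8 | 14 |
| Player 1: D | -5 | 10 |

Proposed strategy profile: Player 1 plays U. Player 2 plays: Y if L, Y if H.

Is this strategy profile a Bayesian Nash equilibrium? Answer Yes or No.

Player 1 plays U: E[U] = 1/3·(5) + 2/3·(5) = 5; E[D] = 2. Best-responding. ✓
Player 2 (type L), facing U: X gives 2, Y gives 13. Proposed Y is best. ✓
Player 2 (type H), facing U: X gives 8, Y gives 14. Proposed Y is best. ✓

Yes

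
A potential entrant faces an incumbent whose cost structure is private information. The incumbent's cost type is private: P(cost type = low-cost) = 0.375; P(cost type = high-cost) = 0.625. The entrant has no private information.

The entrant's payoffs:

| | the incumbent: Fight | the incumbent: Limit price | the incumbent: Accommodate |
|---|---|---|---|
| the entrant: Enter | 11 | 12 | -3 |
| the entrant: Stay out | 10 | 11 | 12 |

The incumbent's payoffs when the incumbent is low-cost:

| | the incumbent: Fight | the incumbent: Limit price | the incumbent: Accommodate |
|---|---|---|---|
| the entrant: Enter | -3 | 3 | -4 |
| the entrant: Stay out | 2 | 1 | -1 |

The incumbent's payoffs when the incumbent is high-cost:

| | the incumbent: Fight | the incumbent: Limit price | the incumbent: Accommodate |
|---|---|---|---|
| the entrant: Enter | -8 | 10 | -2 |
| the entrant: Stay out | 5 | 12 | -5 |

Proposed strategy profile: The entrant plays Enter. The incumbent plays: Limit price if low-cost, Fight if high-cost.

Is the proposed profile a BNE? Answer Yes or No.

The entrant plays Enter: E[Enter] = 0.375·(12) + 0.625·(11) = 11.375; E[Stay out] = 10.375. Best-responding. ✓
The incumbent (cost type low-cost), facing Enter: Fight gives -3, Limit price gives 3, Accommodate gives -4. Proposed Limit price is best. ✓
The incumbent (cost type high-cost), facing Enter: Fight gives -8, Limit price gives 10, Accommodate gives -2. Proposed Fight is not best — profitable deviation exists. ✗

No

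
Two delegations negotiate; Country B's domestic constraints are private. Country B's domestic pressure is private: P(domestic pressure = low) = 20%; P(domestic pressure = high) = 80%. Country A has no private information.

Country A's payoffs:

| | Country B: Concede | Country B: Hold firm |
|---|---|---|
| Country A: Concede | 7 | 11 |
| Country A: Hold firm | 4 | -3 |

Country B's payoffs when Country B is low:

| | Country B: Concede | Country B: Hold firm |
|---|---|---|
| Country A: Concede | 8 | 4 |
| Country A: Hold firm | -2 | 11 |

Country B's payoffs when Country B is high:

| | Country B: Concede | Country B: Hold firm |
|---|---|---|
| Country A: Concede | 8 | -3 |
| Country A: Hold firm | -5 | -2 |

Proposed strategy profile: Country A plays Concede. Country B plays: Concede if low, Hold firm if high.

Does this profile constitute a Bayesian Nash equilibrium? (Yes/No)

No

Country A plays Concede: E[Concede] = 0.2·(7) + 0.8·(11) = 10.2; E[Hold firm] = -1.6. Best-responding. ✓
Country B (domestic pressure low), facing Concede: Concede gives 8, Hold firm gives 4. Proposed Concede is best. ✓
Country B (domestic pressure high), facing Concede: Concede gives 8, Hold firm gives -3. Proposed Hold firm is not best — profitable deviation exists. ✗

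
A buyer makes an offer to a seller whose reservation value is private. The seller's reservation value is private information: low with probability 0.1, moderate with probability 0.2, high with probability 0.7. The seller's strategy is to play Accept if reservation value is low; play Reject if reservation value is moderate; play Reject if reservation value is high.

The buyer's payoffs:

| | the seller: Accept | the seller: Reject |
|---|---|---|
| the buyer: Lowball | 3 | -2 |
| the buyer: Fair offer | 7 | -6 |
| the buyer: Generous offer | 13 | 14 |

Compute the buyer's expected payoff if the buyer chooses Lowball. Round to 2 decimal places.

-1.50

Take the expectation over the seller's reservation value, weighting each type's action by its prior probability.
E[Lowball] = 0.1·3 + 0.2·(-2) + 0.7·(-2) = 0.3 + (-0.4) + (-1.4) = -1.5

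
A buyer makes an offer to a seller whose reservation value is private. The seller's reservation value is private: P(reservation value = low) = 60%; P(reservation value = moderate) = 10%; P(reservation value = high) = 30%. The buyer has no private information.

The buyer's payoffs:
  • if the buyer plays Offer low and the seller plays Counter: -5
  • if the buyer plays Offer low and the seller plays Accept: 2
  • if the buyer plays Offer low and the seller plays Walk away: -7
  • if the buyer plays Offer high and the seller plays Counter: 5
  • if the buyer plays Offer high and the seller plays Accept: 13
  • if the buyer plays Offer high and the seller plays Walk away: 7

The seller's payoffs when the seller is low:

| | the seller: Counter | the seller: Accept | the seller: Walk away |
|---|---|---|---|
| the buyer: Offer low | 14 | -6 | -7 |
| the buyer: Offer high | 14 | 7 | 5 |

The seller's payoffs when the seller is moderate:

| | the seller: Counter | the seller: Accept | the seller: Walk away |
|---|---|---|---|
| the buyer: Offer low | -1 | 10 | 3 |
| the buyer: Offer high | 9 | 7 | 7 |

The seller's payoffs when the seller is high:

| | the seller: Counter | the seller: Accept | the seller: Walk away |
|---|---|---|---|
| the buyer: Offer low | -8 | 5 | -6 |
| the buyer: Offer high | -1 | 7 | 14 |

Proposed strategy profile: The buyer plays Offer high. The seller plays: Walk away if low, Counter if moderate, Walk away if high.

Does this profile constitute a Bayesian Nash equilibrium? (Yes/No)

No

A profile is a BNE iff every type of every player is best-responding given beliefs about the other side.
The buyer plays Offer high: E[Offer high] = 0.6·(7) + 0.1·(5) + 0.3·(7) = 6.8; E[Offer low] = -6.8. Best-responding. ✓
The seller (reservation value low), facing Offer high: Counter gives 14, Accept gives 7, Walk away gives 5. Proposed Walk away is not best — profitable deviation exists. ✗
The seller (reservation value moderate), facing Offer high: Counter gives 9, Accept gives 7, Walk away gives 7. Proposed Counter is best. ✓
The seller (reservation value high), facing Offer high: Counter gives -1, Accept gives 7, Walk away gives 14. Proposed Walk away is best. ✓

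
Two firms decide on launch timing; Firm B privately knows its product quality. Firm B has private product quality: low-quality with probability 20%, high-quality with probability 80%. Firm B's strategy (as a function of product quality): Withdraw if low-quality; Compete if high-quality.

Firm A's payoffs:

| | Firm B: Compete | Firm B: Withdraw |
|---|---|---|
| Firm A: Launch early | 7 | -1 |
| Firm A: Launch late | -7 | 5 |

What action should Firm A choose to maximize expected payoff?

E[Launch early] = 0.2·(-1) + 0.8·(7) = 5.4
E[Launch late] = 0.2·(5) + 0.8·(-7) = -4.6
Best response: Launch early (5.4 is the largest).

Launch early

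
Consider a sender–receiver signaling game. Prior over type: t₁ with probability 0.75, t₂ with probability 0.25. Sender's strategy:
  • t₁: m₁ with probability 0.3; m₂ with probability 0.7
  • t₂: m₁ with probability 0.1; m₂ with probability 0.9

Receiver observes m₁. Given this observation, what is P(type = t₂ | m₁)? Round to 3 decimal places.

0.100

Apply Bayes' rule using the sender's strategy as the likelihood.
P(m₁) = 0.75·0.3 + 0.25·0.1 = 0.25
P(t₂ | m₁) = (0.25·0.1) / 0.25 = 0.025 / 0.25 = 0.1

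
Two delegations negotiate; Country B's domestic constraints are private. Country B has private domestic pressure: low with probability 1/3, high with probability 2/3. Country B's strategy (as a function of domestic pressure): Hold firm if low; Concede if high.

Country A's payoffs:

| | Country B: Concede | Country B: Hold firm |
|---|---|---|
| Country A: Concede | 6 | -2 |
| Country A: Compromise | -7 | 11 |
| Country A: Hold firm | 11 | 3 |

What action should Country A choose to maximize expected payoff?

Compute Country A's expected payoff for each action, taking the expectation over Country B's type.
E[Concede] = 1/3·(-2) + 2/3·(6) = 10/3
E[Compromise] = 1/3·(11) + 2/3·(-7) = -1
E[Hold firm] = 1/3·(3) + 2/3·(11) = 25/3
Best response: Hold firm (25/3 is the largest).

Hold firm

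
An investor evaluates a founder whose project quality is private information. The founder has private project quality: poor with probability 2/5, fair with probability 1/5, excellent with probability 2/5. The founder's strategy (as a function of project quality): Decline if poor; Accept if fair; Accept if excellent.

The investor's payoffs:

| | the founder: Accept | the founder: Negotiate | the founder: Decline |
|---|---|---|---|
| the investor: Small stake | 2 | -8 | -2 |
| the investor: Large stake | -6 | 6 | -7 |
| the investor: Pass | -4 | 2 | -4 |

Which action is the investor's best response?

Small stake

E[Small stake] = 2/5·(-2) + 1/5·(2) + 2/5·(2) = 2/5
E[Large stake] = 2/5·(-7) + 1/5·(-6) + 2/5·(-6) = -32/5
E[Pass] = 2/5·(-4) + 1/5·(-4) + 2/5·(-4) = -4
Best response: Small stake (2/5 is the largest).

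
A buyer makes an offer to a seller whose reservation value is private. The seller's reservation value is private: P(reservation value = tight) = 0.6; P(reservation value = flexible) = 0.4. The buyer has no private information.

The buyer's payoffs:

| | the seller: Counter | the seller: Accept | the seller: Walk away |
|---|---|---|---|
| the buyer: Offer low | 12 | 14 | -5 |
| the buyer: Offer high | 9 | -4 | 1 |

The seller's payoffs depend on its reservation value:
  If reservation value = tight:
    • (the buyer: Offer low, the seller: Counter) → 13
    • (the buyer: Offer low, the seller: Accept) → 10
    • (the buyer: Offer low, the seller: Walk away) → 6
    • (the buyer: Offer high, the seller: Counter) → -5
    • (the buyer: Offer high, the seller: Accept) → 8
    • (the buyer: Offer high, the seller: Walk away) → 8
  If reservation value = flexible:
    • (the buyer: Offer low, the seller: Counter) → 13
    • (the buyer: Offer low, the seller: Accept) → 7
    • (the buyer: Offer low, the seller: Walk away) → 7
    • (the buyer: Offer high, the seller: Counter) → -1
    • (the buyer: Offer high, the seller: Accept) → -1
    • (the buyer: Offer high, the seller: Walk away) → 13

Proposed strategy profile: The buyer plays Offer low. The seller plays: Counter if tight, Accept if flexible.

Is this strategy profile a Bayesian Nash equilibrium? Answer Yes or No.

A profile is a BNE iff every type of every player is best-responding given beliefs about the other side.
The buyer plays Offer low: E[Offer low] = 0.6·(12) + 0.4·(14) = 12.8; E[Offer high] = 3.8. Best-responding. ✓
The seller (reservation value tight), facing Offer low: Counter gives 13, Accept gives 10, Walk away gives 6. Proposed Counter is best. ✓
The seller (reservation value flexible), facing Offer low: Counter gives 13, Accept gives 7, Walk away gives 7. Proposed Accept is not best — profitable deviation exists. ✗

No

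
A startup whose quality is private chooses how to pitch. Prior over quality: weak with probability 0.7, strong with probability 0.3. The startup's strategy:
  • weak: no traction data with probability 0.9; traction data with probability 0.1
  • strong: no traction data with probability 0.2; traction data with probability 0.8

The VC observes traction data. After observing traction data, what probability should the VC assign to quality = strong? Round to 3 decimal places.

Apply Bayes' rule using the sender's strategy as the likelihood.
P(traction data) = 0.7·0.1 + 0.3·0.8 = 0.31
P(strong | traction data) = (0.3·0.8) / 0.31 = 0.24 / 0.31 = 0.774194

0.774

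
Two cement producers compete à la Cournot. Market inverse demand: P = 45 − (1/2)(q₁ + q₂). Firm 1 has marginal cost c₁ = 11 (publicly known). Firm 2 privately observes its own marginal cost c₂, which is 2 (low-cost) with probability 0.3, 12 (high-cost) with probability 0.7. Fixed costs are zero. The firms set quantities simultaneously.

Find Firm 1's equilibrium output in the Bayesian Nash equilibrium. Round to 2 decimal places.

21.33

Type-c best response for Firm 2: q₂(c) = (45 − c) − q₁/2.
Firm 1 maximizes expected profit; its first-order condition is 45 − q₁ − (1/2)E[q₂] − 11 = 0.
Substituting E[q₂] and solving: E[c₂] = 9, so q₁ = (45 − 2·11 + 9)/(3/2) = 21.3333.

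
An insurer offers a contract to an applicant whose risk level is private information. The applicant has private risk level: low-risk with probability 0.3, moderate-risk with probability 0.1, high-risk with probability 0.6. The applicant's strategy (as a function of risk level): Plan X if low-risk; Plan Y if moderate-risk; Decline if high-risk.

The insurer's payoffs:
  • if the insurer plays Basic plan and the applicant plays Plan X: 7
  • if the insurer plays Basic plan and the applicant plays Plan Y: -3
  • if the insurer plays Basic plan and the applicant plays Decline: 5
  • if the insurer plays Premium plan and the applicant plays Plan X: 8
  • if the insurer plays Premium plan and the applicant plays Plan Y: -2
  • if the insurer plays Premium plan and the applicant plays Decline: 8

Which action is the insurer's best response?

Premium plan

Compute the insurer's expected payoff for each action, taking the expectation over the applicant's type.
E[Basic plan] = 0.3·(7) + 0.1·(-3) + 0.6·(5) = 4.8
E[Premium plan] = 0.3·(8) + 0.1·(-2) + 0.6·(8) = 7
Best response: Premium plan (7 is the largest).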